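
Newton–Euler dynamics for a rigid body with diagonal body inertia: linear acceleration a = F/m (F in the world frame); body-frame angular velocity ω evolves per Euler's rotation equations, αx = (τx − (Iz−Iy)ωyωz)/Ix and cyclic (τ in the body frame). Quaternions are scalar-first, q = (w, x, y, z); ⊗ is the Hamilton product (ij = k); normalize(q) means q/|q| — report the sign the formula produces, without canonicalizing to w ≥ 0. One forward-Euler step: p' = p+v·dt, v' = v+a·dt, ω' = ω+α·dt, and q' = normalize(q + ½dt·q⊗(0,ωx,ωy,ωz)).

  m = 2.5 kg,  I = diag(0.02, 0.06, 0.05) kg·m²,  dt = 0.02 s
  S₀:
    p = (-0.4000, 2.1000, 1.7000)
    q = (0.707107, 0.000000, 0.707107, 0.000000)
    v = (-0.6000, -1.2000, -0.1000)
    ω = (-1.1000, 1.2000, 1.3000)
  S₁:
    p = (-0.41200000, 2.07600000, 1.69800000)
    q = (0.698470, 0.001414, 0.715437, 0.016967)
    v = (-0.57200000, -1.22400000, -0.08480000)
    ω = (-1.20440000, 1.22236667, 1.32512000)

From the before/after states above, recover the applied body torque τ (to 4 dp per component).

ω₁ − ω₀ = (-0.10440000, 0.02236667, 0.02512000)
I·α + gyro = (-0.1200, 0.1100, 0.0100)

τ = (-0.1200, 0.1100, 0.0100)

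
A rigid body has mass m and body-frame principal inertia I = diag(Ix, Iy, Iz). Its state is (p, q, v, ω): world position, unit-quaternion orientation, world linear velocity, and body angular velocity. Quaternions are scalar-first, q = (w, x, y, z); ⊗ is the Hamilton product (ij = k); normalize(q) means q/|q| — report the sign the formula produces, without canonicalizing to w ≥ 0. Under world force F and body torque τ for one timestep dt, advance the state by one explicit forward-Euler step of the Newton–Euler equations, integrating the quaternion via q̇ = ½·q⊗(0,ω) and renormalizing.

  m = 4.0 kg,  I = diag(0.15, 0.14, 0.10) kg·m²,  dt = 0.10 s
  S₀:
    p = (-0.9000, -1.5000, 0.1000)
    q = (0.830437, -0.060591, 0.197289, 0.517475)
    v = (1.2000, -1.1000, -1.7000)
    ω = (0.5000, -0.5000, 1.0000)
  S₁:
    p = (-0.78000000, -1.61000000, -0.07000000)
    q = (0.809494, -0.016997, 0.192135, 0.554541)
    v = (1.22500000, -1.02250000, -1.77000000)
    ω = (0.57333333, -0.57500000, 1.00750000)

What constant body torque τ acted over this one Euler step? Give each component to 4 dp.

rate change Δω = (0.07333333, -0.07500000, 0.00750000)
gyro term ω₀×Iω₀ = (0.0200, 0.0250, 0.0025)
applied torque τ = (0.1300, -0.0800, 0.0100)

τ = (0.1300, -0.0800, 0.0100)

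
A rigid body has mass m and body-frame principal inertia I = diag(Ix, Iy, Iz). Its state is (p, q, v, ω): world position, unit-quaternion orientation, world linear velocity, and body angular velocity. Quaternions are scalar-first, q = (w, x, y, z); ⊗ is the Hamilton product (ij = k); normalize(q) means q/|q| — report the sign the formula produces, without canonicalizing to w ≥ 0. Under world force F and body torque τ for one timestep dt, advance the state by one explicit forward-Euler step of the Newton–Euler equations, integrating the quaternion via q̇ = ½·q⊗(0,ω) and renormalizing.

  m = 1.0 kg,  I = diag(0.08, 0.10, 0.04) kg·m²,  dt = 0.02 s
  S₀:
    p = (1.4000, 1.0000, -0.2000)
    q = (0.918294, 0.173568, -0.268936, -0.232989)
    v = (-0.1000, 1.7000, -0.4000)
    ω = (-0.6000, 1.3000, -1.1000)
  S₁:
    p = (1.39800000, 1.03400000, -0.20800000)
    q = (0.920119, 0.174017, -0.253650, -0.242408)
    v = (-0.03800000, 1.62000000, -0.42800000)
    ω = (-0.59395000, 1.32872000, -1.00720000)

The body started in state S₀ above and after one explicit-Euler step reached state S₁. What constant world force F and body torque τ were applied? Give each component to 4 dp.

F = (3.1000, -4.0000, -1.4000)
τ = (0.1100, 0.1700, 0.1700)

ω₁ − ω₀ = (0.00605000, 0.02872000, 0.09280000)
gyro term ω₀×Iω₀ = (0.0858, 0.0264, -0.0156)
applied torque τ = (0.1100, 0.1700, 0.1700)
Δv = v₁−v₀ = (0.06200000, -0.08000000, -0.02800000)
F = m·Δv/dt = (3.1000, -4.0000, -1.4000)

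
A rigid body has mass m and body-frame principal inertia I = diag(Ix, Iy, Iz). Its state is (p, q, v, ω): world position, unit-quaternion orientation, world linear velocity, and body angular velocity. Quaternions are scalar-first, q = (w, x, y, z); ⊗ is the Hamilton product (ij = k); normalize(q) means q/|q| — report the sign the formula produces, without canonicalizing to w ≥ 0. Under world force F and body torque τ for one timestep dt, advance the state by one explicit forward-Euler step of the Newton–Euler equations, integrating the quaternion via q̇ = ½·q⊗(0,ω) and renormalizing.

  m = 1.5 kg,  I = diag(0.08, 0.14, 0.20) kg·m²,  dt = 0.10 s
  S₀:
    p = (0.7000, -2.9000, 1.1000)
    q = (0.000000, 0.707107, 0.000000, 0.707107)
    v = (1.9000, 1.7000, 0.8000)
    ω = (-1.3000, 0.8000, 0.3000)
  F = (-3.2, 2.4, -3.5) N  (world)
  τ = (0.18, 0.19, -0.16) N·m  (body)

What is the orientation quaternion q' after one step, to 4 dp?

q' = (0.0352, 0.6768, -0.0564, 0.7332)

Hamilton product q⊗(0,ω) = (0.7071070, -0.5656856, -1.1313712, 0.5656856)
q + ½dt·q⊗(0,ω), renormalized = (0.0352, 0.6768, -0.0564, 0.7332)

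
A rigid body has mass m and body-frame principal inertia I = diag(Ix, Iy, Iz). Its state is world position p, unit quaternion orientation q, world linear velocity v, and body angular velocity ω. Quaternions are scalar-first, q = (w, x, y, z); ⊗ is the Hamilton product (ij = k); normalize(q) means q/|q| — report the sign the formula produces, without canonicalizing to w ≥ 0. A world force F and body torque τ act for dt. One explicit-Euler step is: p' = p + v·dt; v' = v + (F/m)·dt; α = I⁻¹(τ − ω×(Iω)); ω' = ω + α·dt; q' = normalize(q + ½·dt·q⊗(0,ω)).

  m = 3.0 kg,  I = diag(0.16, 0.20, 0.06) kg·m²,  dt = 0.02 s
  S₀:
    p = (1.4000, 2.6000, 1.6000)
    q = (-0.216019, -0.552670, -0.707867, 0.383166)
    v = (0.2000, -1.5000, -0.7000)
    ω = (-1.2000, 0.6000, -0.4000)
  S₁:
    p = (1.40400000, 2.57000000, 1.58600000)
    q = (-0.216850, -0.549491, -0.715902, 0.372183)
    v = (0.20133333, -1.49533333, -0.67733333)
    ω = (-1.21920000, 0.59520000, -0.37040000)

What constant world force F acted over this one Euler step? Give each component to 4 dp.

v₁ − v₀ = (0.00133333, 0.00466667, 0.02266667)
m·(v₁−v₀)/dt = (0.2000, 0.7000, 3.4000)

F = (0.2000, 0.7000, 3.4000)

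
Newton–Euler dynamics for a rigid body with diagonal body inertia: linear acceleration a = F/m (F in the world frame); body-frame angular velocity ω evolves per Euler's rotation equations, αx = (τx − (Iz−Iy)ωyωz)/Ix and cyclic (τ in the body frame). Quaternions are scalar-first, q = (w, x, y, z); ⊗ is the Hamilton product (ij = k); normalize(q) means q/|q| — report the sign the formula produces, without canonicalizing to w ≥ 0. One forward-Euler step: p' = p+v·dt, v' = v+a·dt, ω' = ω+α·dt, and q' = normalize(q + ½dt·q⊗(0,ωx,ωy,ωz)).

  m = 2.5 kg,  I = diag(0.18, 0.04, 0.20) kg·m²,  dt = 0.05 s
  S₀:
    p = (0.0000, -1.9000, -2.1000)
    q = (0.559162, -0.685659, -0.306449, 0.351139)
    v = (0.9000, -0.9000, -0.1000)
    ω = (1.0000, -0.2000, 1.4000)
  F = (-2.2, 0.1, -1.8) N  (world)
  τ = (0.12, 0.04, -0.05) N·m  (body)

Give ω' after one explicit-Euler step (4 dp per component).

precession coupling ω×(Iω) = (-0.0448, -0.0280, 0.0280)
α = I⁻¹(τ − ω×Iω) = (0.9156, 1.7000, -0.3900)
ω + α·dt = (1.0458, -0.1150, 1.3805)

ω' = (1.0458, -0.1150, 1.3805)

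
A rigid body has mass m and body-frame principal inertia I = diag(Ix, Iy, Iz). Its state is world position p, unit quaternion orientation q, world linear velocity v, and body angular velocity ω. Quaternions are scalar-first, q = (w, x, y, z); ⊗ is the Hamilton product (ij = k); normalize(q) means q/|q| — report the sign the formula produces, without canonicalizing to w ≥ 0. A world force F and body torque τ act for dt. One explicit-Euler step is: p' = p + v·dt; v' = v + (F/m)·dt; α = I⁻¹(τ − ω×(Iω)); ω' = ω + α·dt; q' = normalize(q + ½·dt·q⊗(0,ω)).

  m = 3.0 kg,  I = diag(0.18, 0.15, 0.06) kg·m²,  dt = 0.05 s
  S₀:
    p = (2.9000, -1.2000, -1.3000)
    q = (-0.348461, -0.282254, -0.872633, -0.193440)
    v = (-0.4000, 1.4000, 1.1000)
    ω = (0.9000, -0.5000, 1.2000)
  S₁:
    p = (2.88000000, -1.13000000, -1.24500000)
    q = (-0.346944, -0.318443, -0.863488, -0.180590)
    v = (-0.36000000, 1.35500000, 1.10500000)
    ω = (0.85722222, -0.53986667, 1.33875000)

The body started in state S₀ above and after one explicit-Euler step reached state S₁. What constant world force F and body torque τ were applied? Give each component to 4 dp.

F = (2.4000, -2.7000, 0.3000)
τ = (-0.1000, 0.0100, 0.1800)

Δv = v₁−v₀ = (0.04000000, -0.04500000, 0.00500000)
m·(v₁−v₀)/dt = (2.4000, -2.7000, 0.3000)
Δω = ω₁−ω₀ = (-0.04277778, -0.03986667, 0.13875000)
ω₀×(Iω₀) = (0.0540, 0.1296, 0.0135)
applied torque τ = (-0.1000, 0.0100, 0.1800)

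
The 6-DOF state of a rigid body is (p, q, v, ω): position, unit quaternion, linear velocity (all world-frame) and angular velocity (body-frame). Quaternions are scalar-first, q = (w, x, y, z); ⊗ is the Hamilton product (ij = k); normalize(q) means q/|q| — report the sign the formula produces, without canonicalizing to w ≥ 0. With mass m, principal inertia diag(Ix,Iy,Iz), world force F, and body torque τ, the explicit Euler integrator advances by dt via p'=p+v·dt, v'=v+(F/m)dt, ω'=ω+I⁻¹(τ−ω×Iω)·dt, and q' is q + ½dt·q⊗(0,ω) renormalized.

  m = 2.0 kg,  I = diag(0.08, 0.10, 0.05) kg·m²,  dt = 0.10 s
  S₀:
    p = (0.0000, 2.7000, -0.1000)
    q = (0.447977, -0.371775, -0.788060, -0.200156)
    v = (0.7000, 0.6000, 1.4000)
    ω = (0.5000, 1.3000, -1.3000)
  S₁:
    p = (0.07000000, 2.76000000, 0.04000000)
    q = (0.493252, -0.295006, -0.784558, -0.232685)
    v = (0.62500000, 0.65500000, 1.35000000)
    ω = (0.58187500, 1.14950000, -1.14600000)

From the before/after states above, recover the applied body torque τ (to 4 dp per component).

τ = (0.1500, -0.1700, 0.0900)

ω₁ − ω₀ = (0.08187500, -0.15050000, 0.15400000)
precession coupling = (0.0845, -0.0195, 0.0130)
τ = I·(Δω/dt) + ω₀×(Iω₀) = (0.1500, -0.1700, 0.0900)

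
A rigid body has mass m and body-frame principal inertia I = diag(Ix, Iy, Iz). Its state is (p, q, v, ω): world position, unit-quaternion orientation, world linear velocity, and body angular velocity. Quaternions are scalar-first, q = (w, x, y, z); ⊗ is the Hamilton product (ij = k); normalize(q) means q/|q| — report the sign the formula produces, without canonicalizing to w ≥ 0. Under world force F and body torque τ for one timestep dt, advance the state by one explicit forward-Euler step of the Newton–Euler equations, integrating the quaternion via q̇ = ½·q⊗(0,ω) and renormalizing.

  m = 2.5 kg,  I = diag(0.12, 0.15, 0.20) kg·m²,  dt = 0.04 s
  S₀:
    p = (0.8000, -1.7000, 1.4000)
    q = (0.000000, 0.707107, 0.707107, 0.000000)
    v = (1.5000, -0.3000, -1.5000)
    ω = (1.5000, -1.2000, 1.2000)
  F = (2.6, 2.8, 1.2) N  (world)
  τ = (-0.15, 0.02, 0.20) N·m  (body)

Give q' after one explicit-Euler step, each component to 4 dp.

2q̇ = q⊗(0,ω) = (-0.2121321, 0.8485284, -0.8485284, -1.9091889)
q' = normalize(q + ½dt·q⊗(0,ω)) = (-0.0042, 0.7233, 0.6894, -0.0381)

q' = (-0.0042, 0.7233, 0.6894, -0.0381)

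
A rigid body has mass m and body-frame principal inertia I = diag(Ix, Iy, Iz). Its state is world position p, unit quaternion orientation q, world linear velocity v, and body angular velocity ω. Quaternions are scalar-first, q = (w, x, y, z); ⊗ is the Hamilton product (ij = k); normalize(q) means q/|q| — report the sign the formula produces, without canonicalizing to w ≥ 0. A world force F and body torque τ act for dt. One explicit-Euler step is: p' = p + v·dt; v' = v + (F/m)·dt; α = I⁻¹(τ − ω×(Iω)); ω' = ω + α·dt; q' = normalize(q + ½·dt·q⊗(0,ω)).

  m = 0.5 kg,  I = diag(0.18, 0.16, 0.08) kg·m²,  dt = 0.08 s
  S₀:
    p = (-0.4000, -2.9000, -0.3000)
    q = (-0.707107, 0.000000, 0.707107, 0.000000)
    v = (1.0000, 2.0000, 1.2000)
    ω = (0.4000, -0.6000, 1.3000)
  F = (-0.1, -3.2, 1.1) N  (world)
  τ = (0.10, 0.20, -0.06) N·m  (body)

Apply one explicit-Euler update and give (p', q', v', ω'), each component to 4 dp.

(τ − ω×Iω)/I = (0.2089, 0.9250, -0.8100)
ω + α·dt = (0.4167, -0.5260, 1.2352)
Hamilton product q⊗(0,ω) = (0.4242642, 0.6363963, 0.4242642, -1.2020819)
q + ½dt·q⊗(0,ω), renormalized = (-0.6889, 0.0254, 0.7228, -0.0480)
p' = p + v·dt = (-0.3200, -2.7400, -0.2040)
new velocity v' = (0.9840, 1.4880, 1.3760)

p' = (-0.3200, -2.7400, -0.2040)
q' = (-0.6889, 0.0254, 0.7228, -0.0480)
v' = (0.9840, 1.4880, 1.3760)
ω' = (0.4167, -0.5260, 1.2352)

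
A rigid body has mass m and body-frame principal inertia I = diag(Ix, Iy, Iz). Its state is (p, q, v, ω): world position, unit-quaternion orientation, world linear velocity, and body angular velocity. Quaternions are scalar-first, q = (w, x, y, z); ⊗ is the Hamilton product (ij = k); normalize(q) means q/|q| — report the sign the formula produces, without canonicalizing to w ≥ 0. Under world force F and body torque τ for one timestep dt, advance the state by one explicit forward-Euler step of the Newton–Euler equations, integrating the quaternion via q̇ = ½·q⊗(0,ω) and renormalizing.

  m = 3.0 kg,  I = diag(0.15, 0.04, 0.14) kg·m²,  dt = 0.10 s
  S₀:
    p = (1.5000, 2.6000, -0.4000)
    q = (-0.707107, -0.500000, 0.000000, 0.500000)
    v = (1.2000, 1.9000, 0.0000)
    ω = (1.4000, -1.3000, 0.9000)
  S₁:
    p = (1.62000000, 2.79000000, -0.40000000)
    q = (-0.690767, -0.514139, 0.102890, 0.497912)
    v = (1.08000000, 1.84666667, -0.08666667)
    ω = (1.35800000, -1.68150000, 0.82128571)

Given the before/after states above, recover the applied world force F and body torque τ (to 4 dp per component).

F = (-3.6000, -1.6000, -2.6000)
τ = (-0.1800, -0.1400, 0.0900)

v₁ − v₀ = (-0.12000000, -0.05333333, -0.08666667)
applied force F = (-3.6000, -1.6000, -2.6000)
ω₁ − ω₀ = (-0.04200000, -0.38150000, -0.07871429)
applied torque τ = (-0.1800, -0.1400, 0.0900)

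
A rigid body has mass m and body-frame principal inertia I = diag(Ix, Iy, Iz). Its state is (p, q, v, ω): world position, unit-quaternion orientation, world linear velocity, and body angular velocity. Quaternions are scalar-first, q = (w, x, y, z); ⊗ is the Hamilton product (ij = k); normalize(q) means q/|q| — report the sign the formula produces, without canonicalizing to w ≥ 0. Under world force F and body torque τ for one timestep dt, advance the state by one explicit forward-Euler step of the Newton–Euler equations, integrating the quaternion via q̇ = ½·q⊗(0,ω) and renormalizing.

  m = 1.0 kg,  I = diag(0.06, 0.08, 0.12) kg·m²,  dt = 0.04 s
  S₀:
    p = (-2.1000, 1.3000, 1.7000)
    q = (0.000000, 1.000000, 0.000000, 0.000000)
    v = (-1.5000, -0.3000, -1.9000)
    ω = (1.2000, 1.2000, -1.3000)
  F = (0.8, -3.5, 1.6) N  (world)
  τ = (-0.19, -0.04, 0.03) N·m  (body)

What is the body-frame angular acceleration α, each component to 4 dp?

α = (-2.1267, -1.6700, 0.0100)

gyro term ω×Iω = (-0.0624, 0.0936, 0.0288)
(τ − ω×Iω)/I = (-2.1267, -1.6700, 0.0100)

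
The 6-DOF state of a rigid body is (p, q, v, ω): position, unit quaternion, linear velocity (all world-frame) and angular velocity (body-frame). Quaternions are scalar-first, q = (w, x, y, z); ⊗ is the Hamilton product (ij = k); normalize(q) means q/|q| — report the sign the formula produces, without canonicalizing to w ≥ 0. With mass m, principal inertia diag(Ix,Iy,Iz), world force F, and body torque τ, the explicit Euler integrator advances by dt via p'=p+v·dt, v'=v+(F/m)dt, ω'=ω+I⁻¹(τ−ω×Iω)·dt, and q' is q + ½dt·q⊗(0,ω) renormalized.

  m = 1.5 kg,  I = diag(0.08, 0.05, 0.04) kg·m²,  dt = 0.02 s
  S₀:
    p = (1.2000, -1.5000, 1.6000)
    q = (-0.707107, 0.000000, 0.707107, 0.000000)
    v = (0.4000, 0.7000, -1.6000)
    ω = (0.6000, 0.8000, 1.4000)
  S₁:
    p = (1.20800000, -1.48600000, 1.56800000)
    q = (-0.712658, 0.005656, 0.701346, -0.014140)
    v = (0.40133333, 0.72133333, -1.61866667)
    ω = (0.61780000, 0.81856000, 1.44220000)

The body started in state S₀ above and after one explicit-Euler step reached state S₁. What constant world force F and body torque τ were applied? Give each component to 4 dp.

ω₁ − ω₀ = (0.01780000, 0.01856000, 0.04220000)
ω₀×(Iω₀) = (-0.0112, 0.0336, -0.0144)
applied torque τ = (0.0600, 0.0800, 0.0700)
velocity change Δv = (0.00133333, 0.02133333, -0.01866667)
applied force F = (0.1000, 1.6000, -1.4000)

F = (0.1000, 1.6000, -1.4000)
τ = (0.0600, 0.0800, 0.0700)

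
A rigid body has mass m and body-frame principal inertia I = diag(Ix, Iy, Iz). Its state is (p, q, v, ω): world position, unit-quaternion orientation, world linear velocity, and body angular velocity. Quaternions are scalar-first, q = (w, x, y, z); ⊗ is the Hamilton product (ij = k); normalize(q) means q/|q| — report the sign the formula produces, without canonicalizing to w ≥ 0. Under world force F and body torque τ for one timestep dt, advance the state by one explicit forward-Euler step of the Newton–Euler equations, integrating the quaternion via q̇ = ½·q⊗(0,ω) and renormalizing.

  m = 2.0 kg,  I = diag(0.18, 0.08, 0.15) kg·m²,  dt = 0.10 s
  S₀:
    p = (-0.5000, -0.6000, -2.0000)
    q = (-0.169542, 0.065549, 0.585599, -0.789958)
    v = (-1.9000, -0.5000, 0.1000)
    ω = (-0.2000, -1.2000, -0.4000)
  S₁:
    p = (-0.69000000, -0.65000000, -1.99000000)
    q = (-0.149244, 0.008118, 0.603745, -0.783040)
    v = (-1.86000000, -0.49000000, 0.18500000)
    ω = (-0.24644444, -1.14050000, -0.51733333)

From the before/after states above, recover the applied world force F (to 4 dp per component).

Δv = v₁−v₀ = (0.04000000, 0.01000000, 0.08500000)
m·(v₁−v₀)/dt = (0.8000, 0.2000, 1.7000)

F = (0.8000, 0.2000, 1.7000)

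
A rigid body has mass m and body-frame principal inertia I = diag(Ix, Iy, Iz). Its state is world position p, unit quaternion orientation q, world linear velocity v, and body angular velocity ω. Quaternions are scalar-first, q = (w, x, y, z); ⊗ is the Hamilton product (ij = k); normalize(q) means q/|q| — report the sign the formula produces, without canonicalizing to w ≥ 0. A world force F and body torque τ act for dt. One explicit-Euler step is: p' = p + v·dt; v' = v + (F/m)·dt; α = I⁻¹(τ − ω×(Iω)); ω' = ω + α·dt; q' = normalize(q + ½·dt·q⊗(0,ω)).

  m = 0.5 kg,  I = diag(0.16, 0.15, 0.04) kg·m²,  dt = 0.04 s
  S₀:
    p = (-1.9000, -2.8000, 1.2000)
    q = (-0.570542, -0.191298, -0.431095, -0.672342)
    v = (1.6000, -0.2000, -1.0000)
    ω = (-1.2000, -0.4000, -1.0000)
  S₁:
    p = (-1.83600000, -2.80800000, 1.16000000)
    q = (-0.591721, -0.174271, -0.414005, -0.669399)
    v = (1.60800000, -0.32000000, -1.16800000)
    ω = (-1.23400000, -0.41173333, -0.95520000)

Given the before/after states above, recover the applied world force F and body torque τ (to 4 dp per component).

F = (0.1000, -1.5000, -2.1000)
τ = (-0.1800, 0.1000, 0.0400)

v₁ − v₀ = (0.00800000, -0.12000000, -0.16800000)
applied force F = (0.1000, -1.5000, -2.1000)
rate change Δω = (-0.03400000, -0.01173333, 0.04480000)
applied torque τ = (-0.1800, 0.1000, 0.0400)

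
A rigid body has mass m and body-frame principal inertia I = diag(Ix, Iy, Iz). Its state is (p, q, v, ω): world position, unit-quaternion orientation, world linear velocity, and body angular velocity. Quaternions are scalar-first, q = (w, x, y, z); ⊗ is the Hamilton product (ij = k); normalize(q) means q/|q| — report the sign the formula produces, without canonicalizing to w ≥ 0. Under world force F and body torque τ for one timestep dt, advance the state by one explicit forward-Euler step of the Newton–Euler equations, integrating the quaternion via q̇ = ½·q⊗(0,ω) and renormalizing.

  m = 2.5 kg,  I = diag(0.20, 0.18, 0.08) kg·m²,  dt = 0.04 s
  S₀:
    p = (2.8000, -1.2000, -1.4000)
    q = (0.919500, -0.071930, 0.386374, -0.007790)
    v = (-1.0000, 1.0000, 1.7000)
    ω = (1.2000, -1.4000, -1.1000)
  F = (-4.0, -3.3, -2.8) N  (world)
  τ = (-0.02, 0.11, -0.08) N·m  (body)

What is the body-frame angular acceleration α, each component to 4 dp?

ω×(Iω) gyroscopic = (-0.1540, -0.1584, 0.0336)
angular accel α = (0.6700, 1.4911, -1.4200)

α = (0.6700, 1.4911, -1.4200)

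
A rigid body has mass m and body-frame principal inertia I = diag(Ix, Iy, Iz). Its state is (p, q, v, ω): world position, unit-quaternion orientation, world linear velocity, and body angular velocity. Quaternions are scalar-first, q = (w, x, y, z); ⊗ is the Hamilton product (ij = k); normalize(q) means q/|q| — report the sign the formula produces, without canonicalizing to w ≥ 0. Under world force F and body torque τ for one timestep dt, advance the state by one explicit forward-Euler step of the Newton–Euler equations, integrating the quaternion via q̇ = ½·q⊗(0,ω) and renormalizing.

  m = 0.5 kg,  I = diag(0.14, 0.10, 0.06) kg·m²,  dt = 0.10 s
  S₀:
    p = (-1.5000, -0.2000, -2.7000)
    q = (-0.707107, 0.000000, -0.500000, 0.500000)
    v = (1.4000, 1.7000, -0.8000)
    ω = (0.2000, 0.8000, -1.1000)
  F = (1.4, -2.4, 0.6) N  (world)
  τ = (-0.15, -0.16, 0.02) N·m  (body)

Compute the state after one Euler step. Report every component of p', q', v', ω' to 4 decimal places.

p' = (-1.3600, -0.0300, -2.7800)
q' = (-0.6581, 0.0004, -0.5221, 0.5426)
v' = (1.6800, 1.2200, -0.6800)
ω' = (0.0677, 0.6576, -1.0560)

gyro term ω×Iω = (0.0352, -0.0176, -0.0064)
(τ − ω×Iω)/I = (-1.3229, -1.4240, 0.4400)
ω + α·dt = (0.0677, 0.6576, -1.0560)
q⊗(0,ω) = (0.9500000, 0.0085786, -0.4656856, 0.8778177)
q + ½dt·q⊗(0,ω), renormalized = (-0.6581, 0.0004, -0.5221, 0.5426)
a = F/m = (2.8000, -4.8000, 1.2000)
p + v·dt = (-1.3600, -0.0300, -2.7800)
new velocity v' = (1.6800, 1.2200, -0.6800)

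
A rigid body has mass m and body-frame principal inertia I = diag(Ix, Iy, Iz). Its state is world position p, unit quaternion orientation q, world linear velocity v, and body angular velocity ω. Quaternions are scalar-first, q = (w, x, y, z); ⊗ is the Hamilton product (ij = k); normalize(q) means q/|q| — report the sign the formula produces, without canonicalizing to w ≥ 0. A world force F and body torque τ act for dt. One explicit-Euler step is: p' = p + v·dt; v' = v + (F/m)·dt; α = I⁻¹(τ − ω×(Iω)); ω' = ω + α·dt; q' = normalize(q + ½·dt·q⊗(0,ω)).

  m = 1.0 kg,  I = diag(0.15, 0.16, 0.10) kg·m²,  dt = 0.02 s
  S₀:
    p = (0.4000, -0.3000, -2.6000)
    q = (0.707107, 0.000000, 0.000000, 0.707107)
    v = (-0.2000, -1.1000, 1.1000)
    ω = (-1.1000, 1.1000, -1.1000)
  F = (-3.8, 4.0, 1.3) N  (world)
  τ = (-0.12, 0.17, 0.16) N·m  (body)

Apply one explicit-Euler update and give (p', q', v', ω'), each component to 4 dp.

(τ − ω×Iω)/I = (-1.2840, 0.6844, 1.7210)
ω + α·dt = (-1.1257, 1.1137, -1.0656)
2q̇ = q⊗(0,ω) = (0.7778177, -1.5556354, 0.0000000, -0.7778177)
q' = normalize(q + ½dt·q⊗(0,ω)) = (0.7148, -0.0156, 0.0000, 0.6992)
linear accel F/m = (-3.8000, 4.0000, 1.3000)
new position p' = (0.3960, -0.3220, -2.5780)
v + (F/m)dt = (-0.2760, -1.0200, 1.1260)

p' = (0.3960, -0.3220, -2.5780)
q' = (0.7148, -0.0156, 0.0000, 0.6992)
v' = (-0.2760, -1.0200, 1.1260)
ω' = (-1.1257, 1.1137, -1.0656)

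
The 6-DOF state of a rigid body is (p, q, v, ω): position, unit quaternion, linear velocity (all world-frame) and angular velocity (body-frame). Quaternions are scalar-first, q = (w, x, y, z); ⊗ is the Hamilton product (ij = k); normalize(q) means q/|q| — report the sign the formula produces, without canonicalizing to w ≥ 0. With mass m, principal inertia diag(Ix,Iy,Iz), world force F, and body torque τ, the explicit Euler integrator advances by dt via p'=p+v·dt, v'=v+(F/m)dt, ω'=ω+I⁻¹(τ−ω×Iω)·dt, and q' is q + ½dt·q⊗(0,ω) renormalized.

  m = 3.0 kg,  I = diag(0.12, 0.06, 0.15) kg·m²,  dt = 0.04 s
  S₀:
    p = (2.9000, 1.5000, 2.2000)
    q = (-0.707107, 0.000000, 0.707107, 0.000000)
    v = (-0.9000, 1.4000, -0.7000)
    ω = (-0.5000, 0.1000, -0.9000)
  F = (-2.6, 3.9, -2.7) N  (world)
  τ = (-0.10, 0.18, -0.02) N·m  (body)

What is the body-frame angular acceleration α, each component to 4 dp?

gyro term ω×Iω = (-0.0081, -0.0135, 0.0030)
(τ − ω×Iω)/I = (-0.7658, 3.2250, -0.1533)

α = (-0.7658, 3.2250, -0.1533)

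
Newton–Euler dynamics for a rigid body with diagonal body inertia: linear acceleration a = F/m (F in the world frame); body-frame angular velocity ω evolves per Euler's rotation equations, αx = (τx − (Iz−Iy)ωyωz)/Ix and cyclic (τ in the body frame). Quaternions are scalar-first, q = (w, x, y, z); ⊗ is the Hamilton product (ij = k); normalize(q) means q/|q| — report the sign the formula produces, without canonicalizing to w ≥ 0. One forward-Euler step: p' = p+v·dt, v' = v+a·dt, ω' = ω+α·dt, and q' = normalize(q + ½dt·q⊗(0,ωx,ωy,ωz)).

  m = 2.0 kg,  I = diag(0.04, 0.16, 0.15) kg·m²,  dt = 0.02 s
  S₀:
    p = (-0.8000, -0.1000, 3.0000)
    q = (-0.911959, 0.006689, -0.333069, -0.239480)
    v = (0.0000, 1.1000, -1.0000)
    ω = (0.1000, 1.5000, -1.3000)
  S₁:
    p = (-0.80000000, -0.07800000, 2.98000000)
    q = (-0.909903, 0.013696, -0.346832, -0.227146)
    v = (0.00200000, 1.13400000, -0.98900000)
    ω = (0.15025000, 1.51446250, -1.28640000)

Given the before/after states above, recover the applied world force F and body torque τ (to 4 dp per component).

F = (0.2000, 3.4000, 1.1000)
τ = (0.1200, 0.1300, 0.1200)

v₁ − v₀ = (0.00200000, 0.03400000, 0.01100000)
m·(v₁−v₀)/dt = (0.2000, 3.4000, 1.1000)
rate change Δω = (0.05025000, 0.01446250, 0.01360000)
precession coupling = (0.0195, 0.0143, 0.0180)
I·α + gyro = (0.1200, 0.1300, 0.1200)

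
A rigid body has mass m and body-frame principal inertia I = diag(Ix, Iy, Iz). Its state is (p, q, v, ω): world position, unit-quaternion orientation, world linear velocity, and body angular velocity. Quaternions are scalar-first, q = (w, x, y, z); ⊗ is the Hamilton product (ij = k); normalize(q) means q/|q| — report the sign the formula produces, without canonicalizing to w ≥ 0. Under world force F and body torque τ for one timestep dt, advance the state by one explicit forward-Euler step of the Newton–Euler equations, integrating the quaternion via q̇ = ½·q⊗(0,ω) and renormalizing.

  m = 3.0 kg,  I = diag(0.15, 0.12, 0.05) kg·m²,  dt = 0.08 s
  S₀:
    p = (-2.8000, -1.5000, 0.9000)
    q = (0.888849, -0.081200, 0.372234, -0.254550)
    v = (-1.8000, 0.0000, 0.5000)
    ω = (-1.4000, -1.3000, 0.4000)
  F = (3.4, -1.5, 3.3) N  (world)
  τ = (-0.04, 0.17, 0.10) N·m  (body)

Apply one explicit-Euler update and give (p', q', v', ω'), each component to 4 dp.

p' = (-2.9440, -1.5000, 0.9400)
q' = (0.9050, -0.1378, 0.3405, -0.2146)
v' = (-1.7093, -0.0400, 0.5880)
ω' = (-1.4407, -1.1493, 0.6474)

a = (1.1333, -0.5000, 1.1000)
p' = p + v·dt = (-2.9440, -1.5000, 0.9400)
v + (F/m)dt = (-1.7093, -0.0400, 0.5880)
(τ − ω×Iω)/I = (-0.5093, 1.8833, 3.0920)
new body rate ω' = (-1.4407, -1.1493, 0.6474)
q⊗(0,ω) = (0.4720442, -1.4264100, -0.7666537, 0.9822272)
q + ½dt·q⊗(0,ω), renormalized = (0.9050, -0.1378, 0.3405, -0.2146)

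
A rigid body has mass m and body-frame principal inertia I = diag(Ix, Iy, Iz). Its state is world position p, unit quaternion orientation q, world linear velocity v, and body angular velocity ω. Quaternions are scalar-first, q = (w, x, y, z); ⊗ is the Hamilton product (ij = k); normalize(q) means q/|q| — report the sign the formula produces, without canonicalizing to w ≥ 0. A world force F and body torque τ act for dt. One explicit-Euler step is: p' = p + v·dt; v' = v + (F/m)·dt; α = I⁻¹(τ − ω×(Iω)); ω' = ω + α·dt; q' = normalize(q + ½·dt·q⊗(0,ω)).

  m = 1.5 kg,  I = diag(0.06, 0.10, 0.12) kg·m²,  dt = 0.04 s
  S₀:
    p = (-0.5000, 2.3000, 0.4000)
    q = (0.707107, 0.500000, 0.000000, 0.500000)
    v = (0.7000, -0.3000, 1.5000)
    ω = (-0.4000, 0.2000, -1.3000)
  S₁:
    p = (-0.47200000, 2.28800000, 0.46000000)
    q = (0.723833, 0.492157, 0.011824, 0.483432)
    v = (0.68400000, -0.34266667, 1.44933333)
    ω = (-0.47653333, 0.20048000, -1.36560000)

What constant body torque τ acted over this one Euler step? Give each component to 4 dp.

τ = (-0.1200, -0.0300, -0.2000)

rate change Δω = (-0.07653333, 0.00048000, -0.06560000)
precession coupling = (-0.0052, -0.0312, -0.0032)
applied torque τ = (-0.1200, -0.0300, -0.2000)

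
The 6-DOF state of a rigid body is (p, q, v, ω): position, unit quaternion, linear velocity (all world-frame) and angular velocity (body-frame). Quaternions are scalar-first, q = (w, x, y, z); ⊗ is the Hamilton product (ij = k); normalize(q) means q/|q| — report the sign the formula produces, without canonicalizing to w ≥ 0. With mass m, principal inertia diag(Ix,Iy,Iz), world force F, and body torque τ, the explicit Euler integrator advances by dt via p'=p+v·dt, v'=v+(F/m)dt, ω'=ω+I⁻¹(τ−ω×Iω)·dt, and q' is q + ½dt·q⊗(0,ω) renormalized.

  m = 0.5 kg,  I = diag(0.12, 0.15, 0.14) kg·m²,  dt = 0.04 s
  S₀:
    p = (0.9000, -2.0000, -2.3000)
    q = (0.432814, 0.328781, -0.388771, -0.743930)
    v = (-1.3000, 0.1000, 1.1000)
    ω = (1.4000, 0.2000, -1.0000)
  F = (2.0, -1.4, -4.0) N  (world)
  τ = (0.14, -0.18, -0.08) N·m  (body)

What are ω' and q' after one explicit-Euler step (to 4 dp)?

ω' = (1.4460, 0.1445, -1.0253)
q' = (0.4100, 0.3514, -0.4011, -0.7399)

ω×(Iω) gyroscopic = (0.0020, 0.0280, 0.0084)
(τ − ω×Iω)/I = (1.1500, -1.3867, -0.6314)
ω' = ω + α·dt = (1.4460, 0.1445, -1.0253)
q⊗(0,ω) = (-1.1264692, 1.1434966, -0.6261582, 0.1772216)
q' = normalize(q + ½dt·q⊗(0,ω)) = (0.4100, 0.3514, -0.4011, -0.7399)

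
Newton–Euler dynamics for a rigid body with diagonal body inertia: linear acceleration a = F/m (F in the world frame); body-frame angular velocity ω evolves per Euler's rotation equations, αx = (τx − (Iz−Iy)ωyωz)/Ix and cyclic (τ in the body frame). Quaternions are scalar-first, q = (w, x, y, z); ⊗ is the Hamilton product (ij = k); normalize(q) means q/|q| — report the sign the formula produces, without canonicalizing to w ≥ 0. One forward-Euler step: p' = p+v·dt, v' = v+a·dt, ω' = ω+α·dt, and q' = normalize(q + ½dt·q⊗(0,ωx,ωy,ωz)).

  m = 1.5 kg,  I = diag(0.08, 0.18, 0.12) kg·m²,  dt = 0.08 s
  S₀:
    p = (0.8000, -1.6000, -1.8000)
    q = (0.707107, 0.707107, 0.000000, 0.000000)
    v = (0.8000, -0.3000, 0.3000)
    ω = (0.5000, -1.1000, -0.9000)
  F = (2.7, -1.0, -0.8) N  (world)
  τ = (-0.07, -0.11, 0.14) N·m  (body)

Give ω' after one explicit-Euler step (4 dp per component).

precession coupling ω×(Iω) = (-0.0594, 0.0180, -0.0550)
α = I⁻¹(τ − ω×Iω) = (-0.1325, -0.7111, 1.6250)
new body rate ω' = (0.4894, -1.1569, -0.7700)

ω' = (0.4894, -1.1569, -0.7700)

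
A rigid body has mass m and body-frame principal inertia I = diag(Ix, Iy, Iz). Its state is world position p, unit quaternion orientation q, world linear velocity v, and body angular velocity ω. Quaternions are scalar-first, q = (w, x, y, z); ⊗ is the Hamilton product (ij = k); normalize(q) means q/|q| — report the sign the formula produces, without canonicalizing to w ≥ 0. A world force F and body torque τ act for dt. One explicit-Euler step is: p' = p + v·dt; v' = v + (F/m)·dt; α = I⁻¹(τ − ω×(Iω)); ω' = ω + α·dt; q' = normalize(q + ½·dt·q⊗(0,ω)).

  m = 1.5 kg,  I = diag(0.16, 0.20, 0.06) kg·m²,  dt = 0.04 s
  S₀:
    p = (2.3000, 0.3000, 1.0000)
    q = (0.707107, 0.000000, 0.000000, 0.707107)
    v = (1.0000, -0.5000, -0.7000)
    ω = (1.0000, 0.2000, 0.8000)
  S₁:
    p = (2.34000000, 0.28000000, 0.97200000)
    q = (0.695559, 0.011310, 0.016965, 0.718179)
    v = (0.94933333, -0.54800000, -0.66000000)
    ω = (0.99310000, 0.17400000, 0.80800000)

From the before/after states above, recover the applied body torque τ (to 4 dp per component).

τ = (-0.0500, -0.0500, 0.0200)

ω₁ − ω₀ = (-0.00690000, -0.02600000, 0.00800000)
ω₀×(Iω₀) = (-0.0224, 0.0800, 0.0080)
τ = I·(Δω/dt) + ω₀×(Iω₀) = (-0.0500, -0.0500, 0.0200)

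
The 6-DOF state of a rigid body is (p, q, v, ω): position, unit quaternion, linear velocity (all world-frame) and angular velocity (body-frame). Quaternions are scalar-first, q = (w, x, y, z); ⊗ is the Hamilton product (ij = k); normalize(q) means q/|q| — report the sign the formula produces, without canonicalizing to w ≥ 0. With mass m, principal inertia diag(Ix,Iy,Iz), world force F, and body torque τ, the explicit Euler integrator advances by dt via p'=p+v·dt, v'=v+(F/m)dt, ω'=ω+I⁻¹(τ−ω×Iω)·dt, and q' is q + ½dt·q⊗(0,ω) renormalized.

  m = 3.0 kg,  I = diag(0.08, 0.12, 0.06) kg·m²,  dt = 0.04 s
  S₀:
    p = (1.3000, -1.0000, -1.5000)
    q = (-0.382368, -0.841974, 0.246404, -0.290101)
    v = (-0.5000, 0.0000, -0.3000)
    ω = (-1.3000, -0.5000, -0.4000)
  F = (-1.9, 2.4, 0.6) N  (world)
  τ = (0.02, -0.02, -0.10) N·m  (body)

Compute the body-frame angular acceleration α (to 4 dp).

precession coupling ω×(Iω) = (-0.0120, 0.0104, 0.0260)
α = I⁻¹(τ − ω×Iω) = (0.4000, -0.2533, -2.1000)

α = (0.4000, -0.2533, -2.1000)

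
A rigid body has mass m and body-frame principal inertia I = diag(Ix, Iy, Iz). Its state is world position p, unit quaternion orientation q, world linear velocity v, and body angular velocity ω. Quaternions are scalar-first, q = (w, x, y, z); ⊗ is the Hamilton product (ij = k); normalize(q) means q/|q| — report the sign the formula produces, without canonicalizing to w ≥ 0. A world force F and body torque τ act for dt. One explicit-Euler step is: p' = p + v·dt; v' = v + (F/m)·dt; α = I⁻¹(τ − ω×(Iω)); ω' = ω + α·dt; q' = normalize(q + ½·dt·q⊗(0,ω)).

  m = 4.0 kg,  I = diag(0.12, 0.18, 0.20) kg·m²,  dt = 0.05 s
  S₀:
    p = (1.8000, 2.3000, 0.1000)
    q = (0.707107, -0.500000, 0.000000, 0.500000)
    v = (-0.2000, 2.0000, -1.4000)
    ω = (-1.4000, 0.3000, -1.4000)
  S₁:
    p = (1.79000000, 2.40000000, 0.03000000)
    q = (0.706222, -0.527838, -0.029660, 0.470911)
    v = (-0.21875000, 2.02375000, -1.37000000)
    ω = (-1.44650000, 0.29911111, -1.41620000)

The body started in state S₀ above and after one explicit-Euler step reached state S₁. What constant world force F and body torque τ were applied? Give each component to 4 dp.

ω₁ − ω₀ = (-0.04650000, -0.00088889, -0.01620000)
ω₀×(Iω₀) = (-0.0084, -0.1568, -0.0252)
applied torque τ = (-0.1200, -0.1600, -0.0900)
Δv = v₁−v₀ = (-0.01875000, 0.02375000, 0.03000000)
F = m·Δv/dt = (-1.5000, 1.9000, 2.4000)

F = (-1.5000, 1.9000, 2.4000)
τ = (-0.1200, -0.1600, -0.0900)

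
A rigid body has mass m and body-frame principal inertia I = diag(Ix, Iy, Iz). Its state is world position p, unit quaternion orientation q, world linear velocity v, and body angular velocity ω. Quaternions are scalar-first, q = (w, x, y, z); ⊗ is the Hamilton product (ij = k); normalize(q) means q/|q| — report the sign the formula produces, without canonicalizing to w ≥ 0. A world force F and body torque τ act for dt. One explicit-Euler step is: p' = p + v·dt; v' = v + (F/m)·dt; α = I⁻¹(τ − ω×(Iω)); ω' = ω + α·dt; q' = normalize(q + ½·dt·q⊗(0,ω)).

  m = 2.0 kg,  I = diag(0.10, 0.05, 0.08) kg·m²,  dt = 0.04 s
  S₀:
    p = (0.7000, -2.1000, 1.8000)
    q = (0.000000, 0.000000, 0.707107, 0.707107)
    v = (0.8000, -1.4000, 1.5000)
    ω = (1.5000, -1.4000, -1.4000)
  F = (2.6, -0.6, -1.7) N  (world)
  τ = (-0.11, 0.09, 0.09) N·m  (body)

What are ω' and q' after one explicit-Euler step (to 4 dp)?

precession coupling ω×(Iω) = (0.0588, -0.0420, 0.1050)
α = I⁻¹(τ − ω×Iω) = (-1.6880, 2.6400, -0.1875)
ω + α·dt = (1.4325, -1.2944, -1.4075)
2q̇ = q⊗(0,ω) = (1.9798996, 0.0000000, 1.0606605, -1.0606605)
q' = normalize(q + ½dt·q⊗(0,ω)) = (0.0395, 0.0000, 0.7274, 0.6850)

ω' = (1.4325, -1.2944, -1.4075)
q' = (0.0395, 0.0000, 0.7274, 0.6850)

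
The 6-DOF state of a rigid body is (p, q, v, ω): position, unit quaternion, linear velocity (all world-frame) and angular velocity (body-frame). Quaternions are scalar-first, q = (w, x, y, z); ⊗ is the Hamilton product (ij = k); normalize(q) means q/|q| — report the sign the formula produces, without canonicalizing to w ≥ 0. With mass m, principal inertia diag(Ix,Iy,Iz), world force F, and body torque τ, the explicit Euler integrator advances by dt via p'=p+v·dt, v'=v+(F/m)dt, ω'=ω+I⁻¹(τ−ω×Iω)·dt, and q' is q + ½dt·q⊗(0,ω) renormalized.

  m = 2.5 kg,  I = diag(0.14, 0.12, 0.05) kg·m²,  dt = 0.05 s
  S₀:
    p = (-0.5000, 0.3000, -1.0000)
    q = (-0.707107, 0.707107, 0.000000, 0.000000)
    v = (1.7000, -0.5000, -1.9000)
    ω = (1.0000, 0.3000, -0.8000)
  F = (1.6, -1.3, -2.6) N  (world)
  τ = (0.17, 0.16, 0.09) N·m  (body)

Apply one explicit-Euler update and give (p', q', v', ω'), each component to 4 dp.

p' = (-0.4150, 0.2750, -1.0950)
q' = (-0.7244, 0.6891, 0.0088, 0.0194)
v' = (1.7320, -0.5260, -1.9520)
ω' = (1.0547, 0.3967, -0.7040)

p' = p + v·dt = (-0.4150, 0.2750, -1.0950)
v + (F/m)dt = (1.7320, -0.5260, -1.9520)
gyro term ω×Iω = (0.0168, -0.0720, -0.0060)
(τ − ω×Iω)/I = (1.0943, 1.9333, 1.9200)
new body rate ω' = (1.0547, 0.3967, -0.7040)
Hamilton product q⊗(0,ω) = (-0.7071070, -0.7071070, 0.3535535, 0.7778177)
q' = normalize(q + ½dt·q⊗(0,ω)) = (-0.7244, 0.6891, 0.0088, 0.0194)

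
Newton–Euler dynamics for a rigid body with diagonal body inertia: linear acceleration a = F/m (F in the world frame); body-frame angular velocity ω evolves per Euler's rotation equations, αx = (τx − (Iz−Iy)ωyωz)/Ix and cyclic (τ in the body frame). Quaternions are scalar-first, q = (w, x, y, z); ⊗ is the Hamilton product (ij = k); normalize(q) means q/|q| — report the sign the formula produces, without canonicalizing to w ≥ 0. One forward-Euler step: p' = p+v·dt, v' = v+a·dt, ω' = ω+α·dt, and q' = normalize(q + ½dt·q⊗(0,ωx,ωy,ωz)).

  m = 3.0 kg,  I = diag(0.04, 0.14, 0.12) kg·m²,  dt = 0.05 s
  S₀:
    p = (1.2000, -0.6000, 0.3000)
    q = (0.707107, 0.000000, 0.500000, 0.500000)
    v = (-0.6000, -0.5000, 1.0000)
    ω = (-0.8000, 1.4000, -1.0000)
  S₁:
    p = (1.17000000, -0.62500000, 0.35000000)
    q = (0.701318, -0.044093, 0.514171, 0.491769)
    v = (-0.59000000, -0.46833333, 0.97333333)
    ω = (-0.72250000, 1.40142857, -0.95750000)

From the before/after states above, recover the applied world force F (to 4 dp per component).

F = (0.6000, 1.9000, -1.6000)

velocity change Δv = (0.01000000, 0.03166667, -0.02666667)
m·(v₁−v₀)/dt = (0.6000, 1.9000, -1.6000)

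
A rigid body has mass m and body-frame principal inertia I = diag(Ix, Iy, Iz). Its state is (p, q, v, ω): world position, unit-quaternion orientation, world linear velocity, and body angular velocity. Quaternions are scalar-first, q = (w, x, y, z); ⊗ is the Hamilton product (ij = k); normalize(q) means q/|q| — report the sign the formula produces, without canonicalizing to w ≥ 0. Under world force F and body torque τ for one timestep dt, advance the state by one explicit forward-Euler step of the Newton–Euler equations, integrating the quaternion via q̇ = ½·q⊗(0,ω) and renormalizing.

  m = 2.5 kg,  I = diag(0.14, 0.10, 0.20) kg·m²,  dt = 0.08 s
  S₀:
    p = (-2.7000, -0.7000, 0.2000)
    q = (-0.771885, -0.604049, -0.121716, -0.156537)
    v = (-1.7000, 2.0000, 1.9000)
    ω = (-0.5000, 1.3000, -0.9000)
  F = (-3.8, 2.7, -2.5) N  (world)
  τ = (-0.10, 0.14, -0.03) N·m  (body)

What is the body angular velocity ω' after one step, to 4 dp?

ω' = (-0.4903, 1.4336, -0.9224)

ω×(Iω) gyroscopic = (-0.1170, -0.0270, 0.0260)
(τ − ω×Iω)/I = (0.1214, 1.6700, -0.2800)
new body rate ω' = (-0.4903, 1.4336, -0.9224)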